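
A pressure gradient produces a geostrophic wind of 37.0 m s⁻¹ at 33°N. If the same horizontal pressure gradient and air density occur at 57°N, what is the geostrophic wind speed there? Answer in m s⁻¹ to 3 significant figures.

24.0 m s⁻¹

With the same pressure gradient and density, V_g ∝ 1/f ∝ 1/sin φ.
V₂ = V₁ · sin φ₁ / sin φ₂ = 37.0 × sin 33° / sin 57°
V₂ = 37.0 × 0.5446/0.8387 = 24.0 m s⁻¹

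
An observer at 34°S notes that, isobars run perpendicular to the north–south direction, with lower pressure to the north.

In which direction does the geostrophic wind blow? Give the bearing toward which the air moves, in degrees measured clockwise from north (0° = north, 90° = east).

The pressure-gradient force points toward the north (bearing 000°).
Geostrophic balance: in the Southern Hemisphere the Coriolis force deflects motion to the left, so the geostrophic wind blows 90° to the left of the pressure-gradient force (low pressure on the right).
Rotating 000° by 90° counterclockwise gives 270° — the wind blows toward the west.

270°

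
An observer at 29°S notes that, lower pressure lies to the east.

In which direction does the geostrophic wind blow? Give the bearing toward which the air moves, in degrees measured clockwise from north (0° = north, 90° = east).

The pressure-gradient force points toward the east (bearing 090°).
Geostrophic balance: in the Southern Hemisphere the Coriolis force deflects motion to the left, so the geostrophic wind blows 90° to the left of the pressure-gradient force (low pressure on the right).
Rotating 090° by 90° counterclockwise gives 000° — the wind blows toward the north.

000°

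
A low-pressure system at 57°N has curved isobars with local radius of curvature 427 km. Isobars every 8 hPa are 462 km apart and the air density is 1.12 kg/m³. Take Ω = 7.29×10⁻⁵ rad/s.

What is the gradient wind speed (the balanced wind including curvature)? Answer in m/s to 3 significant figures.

Coriolis parameter at 57°N:
f = 2Ω sin φ = 2 × 7.29×10⁻⁵ × sin 57° = 1.22×10⁻⁴ s⁻¹
Pressure gradient: |∂P/∂n| = 800 Pa / 462000 m = 1.73×10⁻³ Pa/m
Geostrophic speed: V_g = |∂P/∂n|/(fρ) = 1.73×10⁻³/(1.22×10⁻⁴ × 1.12) = 12.6 m/s
Around a low, centrifugal force acts outward with Coriolis, so pressure-gradient force balances both:
(1/ρ)|∂P/∂n| = fV + V²/R  →  V² + fR·V − fR·V_g = 0
With fR = 1.22×10⁻⁴ × 427×10³ m = 52.2 m/s:
V = [−fR + √((fR)² + 4 fR V_g)]/2 = [−52.2 + √(52.2² + 4×52.2×12.6)]/2 = 10.5 m/s
Subgeostrophic (V < V_g = 12.6 m/s), as expected around a low.

10.5 m/s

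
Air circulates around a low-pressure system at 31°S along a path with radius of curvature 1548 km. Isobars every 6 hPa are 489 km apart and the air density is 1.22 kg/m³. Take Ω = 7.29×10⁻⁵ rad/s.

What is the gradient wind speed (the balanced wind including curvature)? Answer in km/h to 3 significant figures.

43.7 km/h

Coriolis parameter at 31°S:
f = 2Ω sin φ = 2 × 7.29×10⁻⁵ × sin 31° = 7.51×10⁻⁵ s⁻¹
Pressure gradient: |∂P/∂n| = 600 Pa / 489000 m = 1.23×10⁻³ Pa/m
Geostrophic speed: V_g = |∂P/∂n|/(fρ) = 1.23×10⁻³/(7.51×10⁻⁵ × 1.22) = 13.4 m/s
Around a low, centrifugal force acts outward with Coriolis, so pressure-gradient force balances both:
(1/ρ)|∂P/∂n| = fV + V²/R  →  V² + fR·V − fR·V_g = 0
With fR = 7.51×10⁻⁵ × 1548×10³ m = 116 m/s:
V = [−fR + √((fR)² + 4 fR V_g)]/2 = [−116 + √(116² + 4×116×13.4)]/2 = 12.1 m/s
Subgeostrophic (V < V_g = 13.4 m/s), as expected around a low.
Converting: 12.1 m/s × 3.6 = 43.7 km/h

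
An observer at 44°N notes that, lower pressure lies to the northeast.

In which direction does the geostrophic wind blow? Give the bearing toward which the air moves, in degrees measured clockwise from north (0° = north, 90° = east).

The pressure-gradient force points toward the northeast (bearing 045°).
Geostrophic balance: in the Northern Hemisphere the Coriolis force deflects motion to the right, so the geostrophic wind blows 90° to the right of the pressure-gradient force (low pressure on the left).
Rotating 045° by 90° clockwise gives 135° — the wind blows toward the southeast.

135°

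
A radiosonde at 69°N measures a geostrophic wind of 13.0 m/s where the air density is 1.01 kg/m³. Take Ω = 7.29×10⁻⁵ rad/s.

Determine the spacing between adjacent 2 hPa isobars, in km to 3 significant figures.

Coriolis parameter at 69°N:
f = 2Ω sin φ = 2 × 7.29×10⁻⁵ × sin 69° = 1.36×10⁻⁴ s⁻¹
Geostrophic balance rearranged: |∂P/∂n| = f ρ V_g
|∂P/∂n| = 1.36×10⁻⁴ × 1.01 × 13.0 = 1.79×10⁻³ Pa/m
Isobar spacing: Δn = ΔP/|∂P/∂n| = 200 Pa / 1.79×10⁻³ Pa/m = 111907 m ≈ 112 km

112 km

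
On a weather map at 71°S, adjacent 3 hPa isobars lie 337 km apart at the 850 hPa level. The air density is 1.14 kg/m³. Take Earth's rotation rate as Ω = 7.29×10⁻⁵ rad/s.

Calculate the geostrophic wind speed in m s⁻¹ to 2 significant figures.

Coriolis parameter at 71°S:
f = 2Ω sin φ = 2 × 7.29×10⁻⁵ × sin 71° = 1.38×10⁻⁴ s⁻¹
Pressure gradient: |∂P/∂n| = 300 Pa / 337000 m = 8.90×10⁻⁴ Pa/m
Geostrophic balance (pressure-gradient force = Coriolis force):
V_g = (1/(fρ)) |∂P/∂n| = 8.90×10⁻⁴ / (1.38×10⁻⁴ × 1.14) = 5.66 m/s

5.7 m s⁻¹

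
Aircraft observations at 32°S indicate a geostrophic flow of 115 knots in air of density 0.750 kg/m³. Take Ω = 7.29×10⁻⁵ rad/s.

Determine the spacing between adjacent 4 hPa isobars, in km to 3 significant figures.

Coriolis parameter at 32°S:
f = 2Ω sin φ = 2 × 7.29×10⁻⁵ × sin 32° = 7.73×10⁻⁵ s⁻¹
Wind speed in SI: 115 knots = 59.2 m/s
Geostrophic balance rearranged: |∂P/∂n| = f ρ V_g
|∂P/∂n| = 7.73×10⁻⁵ × 0.750 × 59.2 = 3.43×10⁻³ Pa/m
Isobar spacing: Δn = ΔP/|∂P/∂n| = 400 Pa / 3.43×10⁻³ Pa/m = 116680 m ≈ 117 km

117 km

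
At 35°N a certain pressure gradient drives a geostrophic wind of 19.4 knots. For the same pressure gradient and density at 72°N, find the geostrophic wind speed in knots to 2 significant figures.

With the same pressure gradient and density, V_g ∝ 1/f ∝ 1/sin φ.
V₂ = V₁ · sin φ₁ / sin φ₂ = 19.4 × sin 35° / sin 72°
V₂ = 19.4 × 0.5736/0.9511 = 12 knots

12 knots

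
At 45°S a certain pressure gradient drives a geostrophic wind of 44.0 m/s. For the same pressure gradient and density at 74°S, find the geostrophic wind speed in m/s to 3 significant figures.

With the same pressure gradient and density, V_g ∝ 1/f ∝ 1/sin φ.
V₂ = V₁ · sin φ₁ / sin φ₂ = 44.0 × sin 45° / sin 74°
V₂ = 44.0 × 0.7071/0.9613 = 32.4 m/s

32.4 m/s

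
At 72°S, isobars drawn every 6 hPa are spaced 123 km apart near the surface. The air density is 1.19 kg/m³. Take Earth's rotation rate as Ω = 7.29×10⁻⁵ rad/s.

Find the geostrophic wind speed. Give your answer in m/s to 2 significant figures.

Coriolis parameter at 72°S:
f = 2Ω sin φ = 2 × 7.29×10⁻⁵ × sin 72° = 1.39×10⁻⁴ s⁻¹
Pressure gradient: |∂P/∂n| = 600 Pa / 123000 m = 4.88×10⁻³ Pa/m
Geostrophic balance (pressure-gradient force = Coriolis force):
V_g = (1/(fρ)) |∂P/∂n| = 4.88×10⁻³ / (1.39×10⁻⁴ × 1.19) = 29.6 m/s

30 m/s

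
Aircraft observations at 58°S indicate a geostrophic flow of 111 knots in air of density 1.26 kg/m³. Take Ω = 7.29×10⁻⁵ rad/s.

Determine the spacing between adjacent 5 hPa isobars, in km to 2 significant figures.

Coriolis parameter at 58°S:
f = 2Ω sin φ = 2 × 7.29×10⁻⁵ × sin 58° = 1.24×10⁻⁴ s⁻¹
Wind speed in SI: 111 knots = 57.1 m/s
Geostrophic balance rearranged: |∂P/∂n| = f ρ V_g
|∂P/∂n| = 1.24×10⁻⁴ × 1.26 × 57.1 = 8.90×10⁻³ Pa/m
Isobar spacing: Δn = ΔP/|∂P/∂n| = 500 Pa / 8.90×10⁻³ Pa/m = 56203 m ≈ 56 km

56 km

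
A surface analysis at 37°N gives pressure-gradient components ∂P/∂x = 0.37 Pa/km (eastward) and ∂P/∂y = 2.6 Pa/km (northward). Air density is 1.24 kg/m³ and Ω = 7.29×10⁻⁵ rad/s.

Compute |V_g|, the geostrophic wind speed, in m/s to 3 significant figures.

Coriolis parameter at 37°N:
f = 2Ω sin φ = 2 × 7.29×10⁻⁵ × sin 37° = 8.77×10⁻⁵ s⁻¹
Component geostrophic relations (x east, y north):
u_g = −(1/(fρ)) ∂P/∂y,  v_g = (1/(fρ)) ∂P/∂x
u_g = −(2.6×10⁻³)/(8.77×10⁻⁵ × 1.24) = −23.9 m/s;  v_g = (0.37×10⁻³)/(8.77×10⁻⁵ × 1.24) = 3.40 m/s
|V_g| = √(u_g² + v_g²) = 24.1 m/s

24.1 m/s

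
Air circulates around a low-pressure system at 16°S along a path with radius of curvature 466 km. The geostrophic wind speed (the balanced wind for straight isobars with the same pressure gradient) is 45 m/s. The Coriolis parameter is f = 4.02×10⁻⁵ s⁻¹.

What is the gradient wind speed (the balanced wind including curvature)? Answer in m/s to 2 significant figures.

21 m/s

Around a low, centrifugal force acts outward with Coriolis, so pressure-gradient force balances both:
(1/ρ)|∂P/∂n| = fV + V²/R  →  V² + fR·V − fR·V_g = 0
With fR = 4.02×10⁻⁵ × 466×10³ m = 18.7 m/s:
V = [−fR + √((fR)² + 4 fR V_g)]/2 = [−18.7 + √(18.7² + 4×18.7×45)]/2 = 21.1 m/s
Subgeostrophic (V < V_g = 45 m/s), as expected around a low.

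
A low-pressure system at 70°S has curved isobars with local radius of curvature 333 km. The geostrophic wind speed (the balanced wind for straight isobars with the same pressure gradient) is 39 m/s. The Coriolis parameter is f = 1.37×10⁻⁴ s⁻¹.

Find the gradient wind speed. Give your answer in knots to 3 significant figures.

48.9 knots

Around a low, centrifugal force acts outward with Coriolis, so pressure-gradient force balances both:
(1/ρ)|∂P/∂n| = fV + V²/R  →  V² + fR·V − fR·V_g = 0
With fR = 1.37×10⁻⁴ × 333×10³ m = 45.6 m/s:
V = [−fR + √((fR)² + 4 fR V_g)]/2 = [−45.6 + √(45.6² + 4×45.6×39)]/2 = 25.1 m/s
Subgeostrophic (V < V_g = 39 m/s), as expected around a low.
Converting: 25.1 m/s × 1.944 = 48.9 knots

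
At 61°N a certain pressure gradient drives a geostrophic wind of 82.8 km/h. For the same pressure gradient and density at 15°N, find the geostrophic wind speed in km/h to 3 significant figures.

280 km/h

With the same pressure gradient and density, V_g ∝ 1/f ∝ 1/sin φ.
V₂ = V₁ · sin φ₁ / sin φ₂ = 82.8 × sin 61° / sin 15°
V₂ = 82.8 × 0.8746/0.2588 = 280 km/h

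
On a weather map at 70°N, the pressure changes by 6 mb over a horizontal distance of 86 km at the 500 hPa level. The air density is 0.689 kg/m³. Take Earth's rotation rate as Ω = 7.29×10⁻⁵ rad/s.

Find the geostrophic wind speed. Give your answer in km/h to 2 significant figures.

270 km/h

Coriolis parameter at 70°N:
f = 2Ω sin φ = 2 × 7.29×10⁻⁵ × sin 70° = 1.37×10⁻⁴ s⁻¹
Pressure gradient: |∂P/∂n| = 600 Pa / 86000 m = 6.98×10⁻³ Pa/m
Geostrophic balance (pressure-gradient force = Coriolis force):
V_g = (1/(fρ)) |∂P/∂n| = 6.98×10⁻³ / (1.37×10⁻⁴ × 0.689) = 73.9 m/s
Converting: 73.9 m/s × 3.6 = 270 km/h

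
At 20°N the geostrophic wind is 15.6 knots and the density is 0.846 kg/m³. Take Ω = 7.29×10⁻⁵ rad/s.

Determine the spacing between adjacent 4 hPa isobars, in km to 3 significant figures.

1180 km

Coriolis parameter at 20°N:
f = 2Ω sin φ = 2 × 7.29×10⁻⁵ × sin 20° = 4.99×10⁻⁵ s⁻¹
Wind speed in SI: 15.6 knots = 8.03 m/s
Geostrophic balance rearranged: |∂P/∂n| = f ρ V_g
|∂P/∂n| = 4.99×10⁻⁵ × 0.846 × 8.03 = 3.39×10⁻⁴ Pa/m
Isobar spacing: Δn = ΔP/|∂P/∂n| = 400 Pa / 3.39×10⁻⁴ Pa/m = 1181456 m ≈ 1180 km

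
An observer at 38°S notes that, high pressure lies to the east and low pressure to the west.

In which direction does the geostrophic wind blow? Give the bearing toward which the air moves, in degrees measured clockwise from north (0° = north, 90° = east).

180°

The pressure-gradient force points toward the west (bearing 270°).
Geostrophic balance: in the Southern Hemisphere the Coriolis force deflects motion to the left, so the geostrophic wind blows 90° to the left of the pressure-gradient force (low pressure on the right).
Rotating 270° by 90° counterclockwise gives 180° — the wind blows toward the south.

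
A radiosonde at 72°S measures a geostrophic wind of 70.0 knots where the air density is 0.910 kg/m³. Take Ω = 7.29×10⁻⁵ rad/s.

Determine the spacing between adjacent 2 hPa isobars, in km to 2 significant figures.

44 km

Coriolis parameter at 72°S:
f = 2Ω sin φ = 2 × 7.29×10⁻⁵ × sin 72° = 1.39×10⁻⁴ s⁻¹
Wind speed in SI: 70.0 knots = 36.0 m/s
Geostrophic balance rearranged: |∂P/∂n| = f ρ V_g
|∂P/∂n| = 1.39×10⁻⁴ × 0.910 × 36.0 = 4.54×10⁻³ Pa/m
Isobar spacing: Δn = ΔP/|∂P/∂n| = 200 Pa / 4.54×10⁻³ Pa/m = 44014 m ≈ 44 km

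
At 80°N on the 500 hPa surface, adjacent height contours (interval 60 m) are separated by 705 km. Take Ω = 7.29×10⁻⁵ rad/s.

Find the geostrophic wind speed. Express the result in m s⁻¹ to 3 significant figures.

5.81 m s⁻¹

Coriolis parameter at 80°N:
f = 2Ω sin φ = 2 × 7.29×10⁻⁵ × sin 80° = 1.44×10⁻⁴ s⁻¹
Height gradient: |∂Z/∂n| = 60 m / 705000 m = 8.51×10⁻⁵
On a pressure surface, geostrophic balance gives V_g = (g/f)|∂Z/∂n|:
V_g = 9.81 × 8.51×10⁻⁵ / 1.44×10⁻⁴ = 5.81 m/s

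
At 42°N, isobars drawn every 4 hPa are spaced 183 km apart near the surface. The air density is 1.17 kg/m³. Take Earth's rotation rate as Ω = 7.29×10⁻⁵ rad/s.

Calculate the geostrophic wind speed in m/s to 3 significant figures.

19.1 m/s

Coriolis parameter at 42°N:
f = 2Ω sin φ = 2 × 7.29×10⁻⁵ × sin 42° = 9.76×10⁻⁵ s⁻¹
Pressure gradient: |∂P/∂n| = 400 Pa / 183000 m = 2.19×10⁻³ Pa/m
Geostrophic balance (pressure-gradient force = Coriolis force):
V_g = (1/(fρ)) |∂P/∂n| = 2.19×10⁻³ / (9.76×10⁻⁵ × 1.17) = 19.1 m/s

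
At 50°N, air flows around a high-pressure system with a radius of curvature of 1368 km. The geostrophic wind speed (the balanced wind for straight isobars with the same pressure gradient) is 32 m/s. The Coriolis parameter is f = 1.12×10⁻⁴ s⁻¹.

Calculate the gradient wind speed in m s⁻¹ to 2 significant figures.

46 m s⁻¹

Around a high, pressure-gradient force acts outward with centrifugal, so Coriolis balances both:
fV = (1/ρ)|∂P/∂n| + V²/R  →  V² − fR·V + fR·V_g = 0
With fR = 1.12×10⁻⁴ × 1368×10³ m = 153 m/s:
V = [fR − √((fR)² − 4 fR V_g)]/2 = [153 − √(153² − 4×153×32)]/2 = 45.5 m/s
Supergeostrophic (V > V_g = 32 m/s), as expected around a high.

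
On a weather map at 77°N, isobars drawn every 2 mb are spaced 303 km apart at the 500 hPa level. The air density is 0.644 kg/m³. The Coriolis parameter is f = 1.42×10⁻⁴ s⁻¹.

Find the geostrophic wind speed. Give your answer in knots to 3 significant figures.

14.0 knots

Pressure gradient: |∂P/∂n| = 200 Pa / 303000 m = 6.60×10⁻⁴ Pa/m
Geostrophic balance (pressure-gradient force = Coriolis force):
V_g = (1/(fρ)) |∂P/∂n| = 6.60×10⁻⁴ / (1.42×10⁻⁴ × 0.644) = 7.22 m/s
Converting: 7.22 m/s × 1.944 = 14.0 knots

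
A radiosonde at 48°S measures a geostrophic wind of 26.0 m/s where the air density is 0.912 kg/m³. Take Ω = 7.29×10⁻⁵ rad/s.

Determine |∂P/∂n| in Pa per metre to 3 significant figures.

2.57×10⁻³ Pa/m

Coriolis parameter at 48°S:
f = 2Ω sin φ = 2 × 7.29×10⁻⁵ × sin 48° = 1.08×10⁻⁴ s⁻¹
Geostrophic balance rearranged: |∂P/∂n| = f ρ V_g
|∂P/∂n| = 1.08×10⁻⁴ × 0.912 × 26.0 = 2.57×10⁻³ Pa/m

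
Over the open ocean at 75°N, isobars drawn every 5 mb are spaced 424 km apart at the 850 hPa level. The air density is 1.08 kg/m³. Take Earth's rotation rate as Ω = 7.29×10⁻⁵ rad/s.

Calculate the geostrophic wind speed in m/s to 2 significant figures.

Coriolis parameter at 75°N:
f = 2Ω sin φ = 2 × 7.29×10⁻⁵ × sin 75° = 1.41×10⁻⁴ s⁻¹
Pressure gradient: |∂P/∂n| = 500 Pa / 424000 m = 1.18×10⁻³ Pa/m
Geostrophic balance (pressure-gradient force = Coriolis force):
V_g = (1/(fρ)) |∂P/∂n| = 1.18×10⁻³ / (1.41×10⁻⁴ × 1.08) = 7.75 m/s

7.8 m/s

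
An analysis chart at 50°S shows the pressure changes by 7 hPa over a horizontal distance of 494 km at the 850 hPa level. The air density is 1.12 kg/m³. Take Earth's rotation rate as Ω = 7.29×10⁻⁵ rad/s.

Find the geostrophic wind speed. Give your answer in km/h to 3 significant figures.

40.8 km/h

Coriolis parameter at 50°S:
f = 2Ω sin φ = 2 × 7.29×10⁻⁵ × sin 50° = 1.12×10⁻⁴ s⁻¹
Pressure gradient: |∂P/∂n| = 700 Pa / 494000 m = 1.42×10⁻³ Pa/m
Geostrophic balance (pressure-gradient force = Coriolis force):
V_g = (1/(fρ)) |∂P/∂n| = 1.42×10⁻³ / (1.12×10⁻⁴ × 1.12) = 11.3 m/s
Converting: 11.3 m/s × 3.6 = 40.8 km/h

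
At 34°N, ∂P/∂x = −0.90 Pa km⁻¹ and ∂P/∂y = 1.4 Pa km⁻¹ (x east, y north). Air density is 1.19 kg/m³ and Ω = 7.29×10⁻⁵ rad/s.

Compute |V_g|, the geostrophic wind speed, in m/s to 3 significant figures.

Coriolis parameter at 34°N:
f = 2Ω sin φ = 2 × 7.29×10⁻⁵ × sin 34° = 8.15×10⁻⁵ s⁻¹
Component geostrophic relations (x east, y north):
u_g = −(1/(fρ)) ∂P/∂y,  v_g = (1/(fρ)) ∂P/∂x
u_g = −(1.4×10⁻³)/(8.15×10⁻⁵ × 1.19) = −14.4 m/s;  v_g = (−0.90×10⁻³)/(8.15×10⁻⁵ × 1.19) = −9.28 m/s
|V_g| = √(u_g² + v_g²) = 17.2 m/s

17.2 m/s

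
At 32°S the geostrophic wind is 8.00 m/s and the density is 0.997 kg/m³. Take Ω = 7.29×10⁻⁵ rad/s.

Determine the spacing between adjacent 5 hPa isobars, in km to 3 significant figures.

Coriolis parameter at 32°S:
f = 2Ω sin φ = 2 × 7.29×10⁻⁵ × sin 32° = 7.73×10⁻⁵ s⁻¹
Geostrophic balance rearranged: |∂P/∂n| = f ρ V_g
|∂P/∂n| = 7.73×10⁻⁵ × 0.997 × 8.00 = 6.16×10⁻⁴ Pa/m
Isobar spacing: Δn = ΔP/|∂P/∂n| = 500 Pa / 6.16×10⁻⁴ Pa/m = 811368 m ≈ 811 km

811 km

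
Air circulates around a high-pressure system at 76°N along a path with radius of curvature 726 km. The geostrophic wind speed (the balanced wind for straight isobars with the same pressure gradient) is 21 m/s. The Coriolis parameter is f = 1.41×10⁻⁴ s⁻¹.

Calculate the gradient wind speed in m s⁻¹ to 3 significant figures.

29.5 m s⁻¹

Around a high, pressure-gradient force acts outward with centrifugal, so Coriolis balances both:
fV = (1/ρ)|∂P/∂n| + V²/R  →  V² − fR·V + fR·V_g = 0
With fR = 1.41×10⁻⁴ × 726×10³ m = 102 m/s:
V = [fR − √((fR)² − 4 fR V_g)]/2 = [102 − √(102² − 4×102×21)]/2 = 29.5 m/s
Supergeostrophic (V > V_g = 21 m/s), as expected around a high.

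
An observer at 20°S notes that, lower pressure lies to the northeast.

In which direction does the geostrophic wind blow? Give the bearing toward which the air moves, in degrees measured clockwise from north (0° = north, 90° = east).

315°

The pressure-gradient force points toward the northeast (bearing 045°).
Geostrophic balance: in the Southern Hemisphere the Coriolis force deflects motion to the left, so the geostrophic wind blows 90° to the left of the pressure-gradient force (low pressure on the right).
Rotating 045° by 90° counterclockwise gives 315° — the wind blows toward the northwest.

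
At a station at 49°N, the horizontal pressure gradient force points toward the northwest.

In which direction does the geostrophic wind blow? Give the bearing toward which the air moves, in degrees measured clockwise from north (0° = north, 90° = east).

The pressure-gradient force points toward the northwest (bearing 315°).
Geostrophic balance: in the Northern Hemisphere the Coriolis force deflects motion to the right, so the geostrophic wind blows 90° to the right of the pressure-gradient force (low pressure on the left).
Rotating 315° by 90° clockwise gives 045° — the wind blows toward the northeast.

045°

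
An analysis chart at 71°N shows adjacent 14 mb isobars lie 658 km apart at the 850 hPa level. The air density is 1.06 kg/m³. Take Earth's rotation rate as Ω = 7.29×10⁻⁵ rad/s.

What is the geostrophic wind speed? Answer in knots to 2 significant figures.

28 knots

Coriolis parameter at 71°N:
f = 2Ω sin φ = 2 × 7.29×10⁻⁵ × sin 71° = 1.38×10⁻⁴ s⁻¹
Pressure gradient: |∂P/∂n| = 1400 Pa / 658000 m = 2.13×10⁻³ Pa/m
Geostrophic balance (pressure-gradient force = Coriolis force):
V_g = (1/(fρ)) |∂P/∂n| = 2.13×10⁻³ / (1.38×10⁻⁴ × 1.06) = 14.6 m/s
Converting: 14.6 m/s × 1.944 = 28 knots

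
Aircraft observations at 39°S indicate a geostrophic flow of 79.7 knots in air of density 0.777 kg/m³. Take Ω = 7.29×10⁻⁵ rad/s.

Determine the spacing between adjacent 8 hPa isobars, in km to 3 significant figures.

274 km

Coriolis parameter at 39°S:
f = 2Ω sin φ = 2 × 7.29×10⁻⁵ × sin 39° = 9.18×10⁻⁵ s⁻¹
Wind speed in SI: 79.7 knots = 41.0 m/s
Geostrophic balance rearranged: |∂P/∂n| = f ρ V_g
|∂P/∂n| = 9.18×10⁻⁵ × 0.777 × 41.0 = 2.92×10⁻³ Pa/m
Isobar spacing: Δn = ΔP/|∂P/∂n| = 800 Pa / 2.92×10⁻³ Pa/m = 273680 m ≈ 274 km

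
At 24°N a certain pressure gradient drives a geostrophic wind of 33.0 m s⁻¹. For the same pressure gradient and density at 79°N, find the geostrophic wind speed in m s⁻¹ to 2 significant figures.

14 m s⁻¹

With the same pressure gradient and density, V_g ∝ 1/f ∝ 1/sin φ.
V₂ = V₁ · sin φ₁ / sin φ₂ = 33.0 × sin 24° / sin 79°
V₂ = 33.0 × 0.4067/0.9816 = 14 m s⁻¹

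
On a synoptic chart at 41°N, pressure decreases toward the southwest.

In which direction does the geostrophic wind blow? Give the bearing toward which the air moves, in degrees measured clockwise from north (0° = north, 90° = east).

315°

The pressure-gradient force points toward the southwest (bearing 225°).
Geostrophic balance: in the Northern Hemisphere the Coriolis force deflects motion to the right, so the geostrophic wind blows 90° to the right of the pressure-gradient force (low pressure on the left).
Rotating 225° by 90° clockwise gives 315° — the wind blows toward the northwest.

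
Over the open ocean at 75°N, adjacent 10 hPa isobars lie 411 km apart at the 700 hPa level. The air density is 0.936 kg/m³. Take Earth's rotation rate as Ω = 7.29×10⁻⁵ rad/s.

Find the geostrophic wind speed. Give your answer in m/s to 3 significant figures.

Coriolis parameter at 75°N:
f = 2Ω sin φ = 2 × 7.29×10⁻⁵ × sin 75° = 1.41×10⁻⁴ s⁻¹
Pressure gradient: |∂P/∂n| = 1000 Pa / 411000 m = 2.43×10⁻³ Pa/m
Geostrophic balance (pressure-gradient force = Coriolis force):
V_g = (1/(fρ)) |∂P/∂n| = 2.43×10⁻³ / (1.41×10⁻⁴ × 0.936) = 18.5 m/s

18.5 m/s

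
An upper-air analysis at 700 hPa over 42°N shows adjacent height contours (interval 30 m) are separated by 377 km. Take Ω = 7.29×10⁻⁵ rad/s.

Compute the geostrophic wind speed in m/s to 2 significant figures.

Coriolis parameter at 42°N:
f = 2Ω sin φ = 2 × 7.29×10⁻⁵ × sin 42° = 9.76×10⁻⁵ s⁻¹
Height gradient: |∂Z/∂n| = 30 m / 377000 m = 7.96×10⁻⁵
On a pressure surface, geostrophic balance gives V_g = (g/f)|∂Z/∂n|:
V_g = 9.81 × 7.96×10⁻⁵ / 9.76×10⁻⁵ = 8.00 m/s

8.0 m/s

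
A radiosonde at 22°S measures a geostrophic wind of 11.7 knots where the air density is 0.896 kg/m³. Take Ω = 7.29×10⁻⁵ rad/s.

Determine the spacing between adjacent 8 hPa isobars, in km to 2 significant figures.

2700 km

Coriolis parameter at 22°S:
f = 2Ω sin φ = 2 × 7.29×10⁻⁵ × sin 22° = 5.46×10⁻⁵ s⁻¹
Wind speed in SI: 11.7 knots = 6.02 m/s
Geostrophic balance rearranged: |∂P/∂n| = f ρ V_g
|∂P/∂n| = 5.46×10⁻⁵ × 0.896 × 6.02 = 2.95×10⁻⁴ Pa/m
Isobar spacing: Δn = ΔP/|∂P/∂n| = 800 Pa / 2.95×10⁻⁴ Pa/m = 2715971 m ≈ 2700 km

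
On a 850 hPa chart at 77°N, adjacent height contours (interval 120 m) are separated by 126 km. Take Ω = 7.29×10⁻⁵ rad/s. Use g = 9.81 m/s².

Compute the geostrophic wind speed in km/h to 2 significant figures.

240 km/h

Coriolis parameter at 77°N:
f = 2Ω sin φ = 2 × 7.29×10⁻⁵ × sin 77° = 1.42×10⁻⁴ s⁻¹
Height gradient: |∂Z/∂n| = 120 m / 126000 m = 9.52×10⁻⁴
On a pressure surface, geostrophic balance gives V_g = (g/f)|∂Z/∂n|:
V_g = 9.81 × 9.52×10⁻⁴ / 1.42×10⁻⁴ = 65.8 m/s
Converting: 65.8 m/s × 3.6 = 240 km/h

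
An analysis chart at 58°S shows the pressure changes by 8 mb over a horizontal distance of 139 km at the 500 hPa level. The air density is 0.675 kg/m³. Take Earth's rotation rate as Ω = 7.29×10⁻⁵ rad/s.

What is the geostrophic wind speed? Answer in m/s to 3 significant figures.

69.0 m/s

Coriolis parameter at 58°S:
f = 2Ω sin φ = 2 × 7.29×10⁻⁵ × sin 58° = 1.24×10⁻⁴ s⁻¹
Pressure gradient: |∂P/∂n| = 800 Pa / 139000 m = 5.76×10⁻³ Pa/m
Geostrophic balance (pressure-gradient force = Coriolis force):
V_g = (1/(fρ)) |∂P/∂n| = 5.76×10⁻³ / (1.24×10⁻⁴ × 0.675) = 69.0 m/s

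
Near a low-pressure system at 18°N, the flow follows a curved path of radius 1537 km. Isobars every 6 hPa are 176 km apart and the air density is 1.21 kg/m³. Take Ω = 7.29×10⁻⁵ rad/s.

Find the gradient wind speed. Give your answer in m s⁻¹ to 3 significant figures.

39.7 m s⁻¹

Coriolis parameter at 18°N:
f = 2Ω sin φ = 2 × 7.29×10⁻⁵ × sin 18° = 4.51×10⁻⁵ s⁻¹
Pressure gradient: |∂P/∂n| = 600 Pa / 176000 m = 3.41×10⁻³ Pa/m
Geostrophic speed: V_g = |∂P/∂n|/(fρ) = 3.41×10⁻³/(4.51×10⁻⁵ × 1.21) = 62.5 m/s
Around a low, centrifugal force acts outward with Coriolis, so pressure-gradient force balances both:
(1/ρ)|∂P/∂n| = fV + V²/R  →  V² + fR·V − fR·V_g = 0
With fR = 4.51×10⁻⁵ × 1537×10³ m = 69.2 m/s:
V = [−fR + √((fR)² + 4 fR V_g)]/2 = [−69.2 + √(69.2² + 4×69.2×62.5)]/2 = 39.7 m/s
Subgeostrophic (V < V_g = 62.5 m/s), as expected around a low.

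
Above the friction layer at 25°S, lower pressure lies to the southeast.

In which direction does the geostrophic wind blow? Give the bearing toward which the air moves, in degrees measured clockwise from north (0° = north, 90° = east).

045°

The pressure-gradient force points toward the southeast (bearing 135°).
Geostrophic balance: in the Southern Hemisphere the Coriolis force deflects motion to the left, so the geostrophic wind blows 90° to the left of the pressure-gradient force (low pressure on the right).
Rotating 135° by 90° counterclockwise gives 045° — the wind blows toward the northeast.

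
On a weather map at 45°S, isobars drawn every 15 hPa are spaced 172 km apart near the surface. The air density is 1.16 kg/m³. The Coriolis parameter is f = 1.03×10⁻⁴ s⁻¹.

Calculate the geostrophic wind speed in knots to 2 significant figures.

140 knots

Pressure gradient: |∂P/∂n| = 1500 Pa / 172000 m = 8.72×10⁻³ Pa/m
Geostrophic balance (pressure-gradient force = Coriolis force):
V_g = (1/(fρ)) |∂P/∂n| = 8.72×10⁻³ / (1.03×10⁻⁴ × 1.16) = 73.0 m/s
Converting: 73.0 m/s × 1.944 = 140 knots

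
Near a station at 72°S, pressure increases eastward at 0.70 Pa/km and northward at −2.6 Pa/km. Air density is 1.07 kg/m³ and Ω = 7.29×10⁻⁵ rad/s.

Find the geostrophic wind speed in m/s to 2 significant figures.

18 m/s

Coriolis parameter at 72°S:
f = 2Ω sin φ = 2 × 7.29×10⁻⁵ × sin 72° = 1.39×10⁻⁴ s⁻¹
In the Southern Hemisphere f is negative: f = −1.39×10⁻⁴ s⁻¹.
Component geostrophic relations (x east, y north):
u_g = −(1/(fρ)) ∂P/∂y,  v_g = (1/(fρ)) ∂P/∂x
u_g = −(−2.6×10⁻³)/(−1.39×10⁻⁴ × 1.07) = −17.5 m/s;  v_g = (0.70×10⁻³)/(−1.39×10⁻⁴ × 1.07) = −4.72 m/s
|V_g| = √(u_g² + v_g²) = 18.1 m/s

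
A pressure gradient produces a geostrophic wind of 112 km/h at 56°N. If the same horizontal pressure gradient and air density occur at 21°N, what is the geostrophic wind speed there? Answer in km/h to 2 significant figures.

260 km/h

With the same pressure gradient and density, V_g ∝ 1/f ∝ 1/sin φ.
V₂ = V₁ · sin φ₁ / sin φ₂ = 112 × sin 56° / sin 21°
V₂ = 112 × 0.8290/0.3584 = 260 km/h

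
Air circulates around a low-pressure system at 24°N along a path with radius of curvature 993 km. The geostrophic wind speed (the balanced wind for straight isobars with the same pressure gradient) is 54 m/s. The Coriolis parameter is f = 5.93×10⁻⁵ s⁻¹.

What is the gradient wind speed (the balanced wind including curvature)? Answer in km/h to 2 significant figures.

Around a low, centrifugal force acts outward with Coriolis, so pressure-gradient force balances both:
(1/ρ)|∂P/∂n| = fV + V²/R  →  V² + fR·V − fR·V_g = 0
With fR = 5.93×10⁻⁵ × 993×10³ m = 58.9 m/s:
V = [−fR + √((fR)² + 4 fR V_g)]/2 = [−58.9 + √(58.9² + 4×58.9×54)]/2 = 34.2 m/s
Subgeostrophic (V < V_g = 54 m/s), as expected around a low.
Converting: 34.2 m/s × 3.6 = 120 km/h

120 km/h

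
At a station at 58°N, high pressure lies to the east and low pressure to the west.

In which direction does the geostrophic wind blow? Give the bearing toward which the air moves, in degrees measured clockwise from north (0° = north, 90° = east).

000°

The pressure-gradient force points toward the west (bearing 270°).
Geostrophic balance: in the Northern Hemisphere the Coriolis force deflects motion to the right, so the geostrophic wind blows 90° to the right of the pressure-gradient force (low pressure on the left).
Rotating 270° by 90° clockwise gives 000° — the wind blows toward the north.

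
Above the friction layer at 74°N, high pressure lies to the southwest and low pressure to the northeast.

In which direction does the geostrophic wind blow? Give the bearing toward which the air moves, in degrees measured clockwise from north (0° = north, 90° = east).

The pressure-gradient force points toward the northeast (bearing 045°).
Geostrophic balance: in the Northern Hemisphere the Coriolis force deflects motion to the right, so the geostrophic wind blows 90° to the right of the pressure-gradient force (low pressure on the left).
Rotating 045° by 90° clockwise gives 135° — the wind blows toward the southeast.

135°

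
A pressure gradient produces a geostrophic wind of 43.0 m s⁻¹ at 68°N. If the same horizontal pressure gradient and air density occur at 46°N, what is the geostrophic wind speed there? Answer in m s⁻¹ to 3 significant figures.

55.4 m s⁻¹

With the same pressure gradient and density, V_g ∝ 1/f ∝ 1/sin φ.
V₂ = V₁ · sin φ₁ / sin φ₂ = 43.0 × sin 68° / sin 46°
V₂ = 43.0 × 0.9272/0.7193 = 55.4 m s⁻¹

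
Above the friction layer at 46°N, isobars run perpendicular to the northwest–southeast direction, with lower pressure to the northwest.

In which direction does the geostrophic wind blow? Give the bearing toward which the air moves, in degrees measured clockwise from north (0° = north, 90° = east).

The pressure-gradient force points toward the northwest (bearing 315°).
Geostrophic balance: in the Northern Hemisphere the Coriolis force deflects motion to the right, so the geostrophic wind blows 90° to the right of the pressure-gradient force (low pressure on the left).
Rotating 315° by 90° clockwise gives 045° — the wind blows toward the northeast.

045°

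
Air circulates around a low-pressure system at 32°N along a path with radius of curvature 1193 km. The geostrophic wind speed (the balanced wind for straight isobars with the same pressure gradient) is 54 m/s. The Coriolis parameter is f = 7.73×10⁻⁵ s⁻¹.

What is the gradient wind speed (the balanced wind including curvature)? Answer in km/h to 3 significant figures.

Around a low, centrifugal force acts outward with Coriolis, so pressure-gradient force balances both:
(1/ρ)|∂P/∂n| = fV + V²/R  →  V² + fR·V − fR·V_g = 0
With fR = 7.73×10⁻⁵ × 1193×10³ m = 92.2 m/s:
V = [−fR + √((fR)² + 4 fR V_g)]/2 = [−92.2 + √(92.2² + 4×92.2×54)]/2 = 38.2 m/s
Subgeostrophic (V < V_g = 54 m/s), as expected around a low.
Converting: 38.2 m/s × 3.6 = 137 km/h

137 km/h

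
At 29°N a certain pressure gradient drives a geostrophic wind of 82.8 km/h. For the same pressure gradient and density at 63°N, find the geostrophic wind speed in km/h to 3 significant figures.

45.1 km/h

With the same pressure gradient and density, V_g ∝ 1/f ∝ 1/sin φ.
V₂ = V₁ · sin φ₁ / sin φ₂ = 82.8 × sin 29° / sin 63°
V₂ = 82.8 × 0.4848/0.8910 = 45.1 km/h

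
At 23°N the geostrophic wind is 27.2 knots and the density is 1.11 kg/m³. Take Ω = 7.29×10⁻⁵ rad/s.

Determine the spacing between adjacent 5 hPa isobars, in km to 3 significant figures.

Coriolis parameter at 23°N:
f = 2Ω sin φ = 2 × 7.29×10⁻⁵ × sin 23° = 5.70×10⁻⁵ s⁻¹
Wind speed in SI: 27.2 knots = 14.0 m/s
Geostrophic balance rearranged: |∂P/∂n| = f ρ V_g
|∂P/∂n| = 5.70×10⁻⁵ × 1.11 × 14.0 = 8.85×10⁻⁴ Pa/m
Isobar spacing: Δn = ΔP/|∂P/∂n| = 500 Pa / 8.85×10⁻⁴ Pa/m = 565073 m ≈ 565 km

565 km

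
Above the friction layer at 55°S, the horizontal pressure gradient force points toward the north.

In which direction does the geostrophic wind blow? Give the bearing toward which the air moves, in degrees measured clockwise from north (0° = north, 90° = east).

The pressure-gradient force points toward the north (bearing 000°).
Geostrophic balance: in the Southern Hemisphere the Coriolis force deflects motion to the left, so the geostrophic wind blows 90° to the left of the pressure-gradient force (low pressure on the right).
Rotating 000° by 90° counterclockwise gives 270° — the wind blows toward the west.

270°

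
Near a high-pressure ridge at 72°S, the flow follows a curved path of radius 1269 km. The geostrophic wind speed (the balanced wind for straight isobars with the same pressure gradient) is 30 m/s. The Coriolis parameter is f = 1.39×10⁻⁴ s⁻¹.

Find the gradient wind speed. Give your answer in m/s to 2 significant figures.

Around a high, pressure-gradient force acts outward with centrifugal, so Coriolis balances both:
fV = (1/ρ)|∂P/∂n| + V²/R  →  V² − fR·V + fR·V_g = 0
With fR = 1.39×10⁻⁴ × 1269×10³ m = 176 m/s:
V = [fR − √((fR)² − 4 fR V_g)]/2 = [176 − √(176² − 4×176×30)]/2 = 38.3 m/s
Supergeostrophic (V > V_g = 30 m/s), as expected around a high.

38 m/s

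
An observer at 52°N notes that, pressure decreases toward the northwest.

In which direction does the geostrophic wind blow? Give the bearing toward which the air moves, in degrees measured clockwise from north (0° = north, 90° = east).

The pressure-gradient force points toward the northwest (bearing 315°).
Geostrophic balance: in the Northern Hemisphere the Coriolis force deflects motion to the right, so the geostrophic wind blows 90° to the right of the pressure-gradient force (low pressure on the left).
Rotating 315° by 90° clockwise gives 045° — the wind blows toward the northeast.

045°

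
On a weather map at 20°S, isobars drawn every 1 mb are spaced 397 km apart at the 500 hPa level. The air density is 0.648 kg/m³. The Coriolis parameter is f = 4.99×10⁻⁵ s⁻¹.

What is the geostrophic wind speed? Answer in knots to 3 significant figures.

15.1 knots

Pressure gradient: |∂P/∂n| = 100 Pa / 397000 m = 2.52×10⁻⁴ Pa/m
Geostrophic balance (pressure-gradient force = Coriolis force):
V_g = (1/(fρ)) |∂P/∂n| = 2.52×10⁻⁴ / (4.99×10⁻⁵ × 0.648) = 7.79 m/s
Converting: 7.79 m/s × 1.944 = 15.1 knots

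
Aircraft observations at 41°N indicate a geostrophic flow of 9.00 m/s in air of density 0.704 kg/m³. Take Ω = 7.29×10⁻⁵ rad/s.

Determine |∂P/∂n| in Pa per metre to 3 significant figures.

6.06×10⁻⁴ Pa/m

Coriolis parameter at 41°N:
f = 2Ω sin φ = 2 × 7.29×10⁻⁵ × sin 41° = 9.57×10⁻⁵ s⁻¹
Geostrophic balance rearranged: |∂P/∂n| = f ρ V_g
|∂P/∂n| = 9.57×10⁻⁵ × 0.704 × 9.00 = 6.06×10⁻⁴ Pa/m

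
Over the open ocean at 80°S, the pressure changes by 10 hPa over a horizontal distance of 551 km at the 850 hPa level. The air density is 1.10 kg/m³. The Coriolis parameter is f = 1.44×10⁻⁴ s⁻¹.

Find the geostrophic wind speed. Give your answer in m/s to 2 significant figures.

Pressure gradient: |∂P/∂n| = 1000 Pa / 551000 m = 1.81×10⁻³ Pa/m
Geostrophic balance (pressure-gradient force = Coriolis force):
V_g = (1/(fρ)) |∂P/∂n| = 1.81×10⁻³ / (1.44×10⁻⁴ × 1.10) = 11.5 m/s

11 m/s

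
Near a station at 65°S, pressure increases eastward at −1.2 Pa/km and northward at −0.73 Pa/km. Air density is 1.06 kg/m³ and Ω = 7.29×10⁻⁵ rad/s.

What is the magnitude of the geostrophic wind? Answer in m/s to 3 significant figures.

Coriolis parameter at 65°S:
f = 2Ω sin φ = 2 × 7.29×10⁻⁵ × sin 65° = 1.32×10⁻⁴ s⁻¹
In the Southern Hemisphere f is negative: f = −1.32×10⁻⁴ s⁻¹.
Component geostrophic relations (x east, y north):
u_g = −(1/(fρ)) ∂P/∂y,  v_g = (1/(fρ)) ∂P/∂x
u_g = −(−0.73×10⁻³)/(−1.32×10⁻⁴ × 1.06) = −5.21 m/s;  v_g = (−1.2×10⁻³)/(−1.32×10⁻⁴ × 1.06) = 8.57 m/s
|V_g| = √(u_g² + v_g²) = 10.0 m/s

10.0 m/s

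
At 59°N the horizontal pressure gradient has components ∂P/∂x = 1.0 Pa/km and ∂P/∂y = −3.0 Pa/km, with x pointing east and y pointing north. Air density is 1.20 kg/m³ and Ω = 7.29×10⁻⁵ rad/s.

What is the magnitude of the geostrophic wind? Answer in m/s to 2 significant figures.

Coriolis parameter at 59°N:
f = 2Ω sin φ = 2 × 7.29×10⁻⁵ × sin 59° = 1.25×10⁻⁴ s⁻¹
Component geostrophic relations (x east, y north):
u_g = −(1/(fρ)) ∂P/∂y,  v_g = (1/(fρ)) ∂P/∂x
u_g = −(−3.0×10⁻³)/(1.25×10⁻⁴ × 1.20) = 20.0 m/s;  v_g = (1.0×10⁻³)/(1.25×10⁻⁴ × 1.20) = 6.67 m/s
|V_g| = √(u_g² + v_g²) = 21.1 m/s

21 m/s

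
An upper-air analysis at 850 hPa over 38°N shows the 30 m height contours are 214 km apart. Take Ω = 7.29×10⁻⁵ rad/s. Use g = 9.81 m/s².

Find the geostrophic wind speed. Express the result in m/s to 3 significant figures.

15.3 m/s

Coriolis parameter at 38°N:
f = 2Ω sin φ = 2 × 7.29×10⁻⁵ × sin 38° = 8.98×10⁻⁵ s⁻¹
Height gradient: |∂Z/∂n| = 30 m / 214000 m = 1.40×10⁻⁴
On a pressure surface, geostrophic balance gives V_g = (g/f)|∂Z/∂n|:
V_g = 9.81 × 1.40×10⁻⁴ / 8.98×10⁻⁵ = 15.3 m/s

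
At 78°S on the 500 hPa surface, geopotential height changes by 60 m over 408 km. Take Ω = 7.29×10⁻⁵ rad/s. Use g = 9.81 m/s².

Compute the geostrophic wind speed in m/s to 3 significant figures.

Coriolis parameter at 78°S:
f = 2Ω sin φ = 2 × 7.29×10⁻⁵ × sin 78° = 1.43×10⁻⁴ s⁻¹
Height gradient: |∂Z/∂n| = 60 m / 408000 m = 1.47×10⁻⁴
On a pressure surface, geostrophic balance gives V_g = (g/f)|∂Z/∂n|:
V_g = 9.81 × 1.47×10⁻⁴ / 1.43×10⁻⁴ = 10.1 m/s

10.1 m/s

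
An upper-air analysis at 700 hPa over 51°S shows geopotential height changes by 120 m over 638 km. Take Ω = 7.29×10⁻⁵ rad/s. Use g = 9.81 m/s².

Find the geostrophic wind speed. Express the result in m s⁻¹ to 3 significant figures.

Coriolis parameter at 51°S:
f = 2Ω sin φ = 2 × 7.29×10⁻⁵ × sin 51° = 1.13×10⁻⁴ s⁻¹
Height gradient: |∂Z/∂n| = 120 m / 638000 m = 1.88×10⁻⁴
On a pressure surface, geostrophic balance gives V_g = (g/f)|∂Z/∂n|:
V_g = 9.81 × 1.88×10⁻⁴ / 1.13×10⁻⁴ = 16.3 m/s

16.3 m s⁻¹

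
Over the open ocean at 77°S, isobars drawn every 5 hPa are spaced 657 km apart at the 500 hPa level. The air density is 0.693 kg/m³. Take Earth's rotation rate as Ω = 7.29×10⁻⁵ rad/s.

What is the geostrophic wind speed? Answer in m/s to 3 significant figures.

7.73 m/s

Coriolis parameter at 77°S:
f = 2Ω sin φ = 2 × 7.29×10⁻⁵ × sin 77° = 1.42×10⁻⁴ s⁻¹
Pressure gradient: |∂P/∂n| = 500 Pa / 657000 m = 7.61×10⁻⁴ Pa/m
Geostrophic balance (pressure-gradient force = Coriolis force):
V_g = (1/(fρ)) |∂P/∂n| = 7.61×10⁻⁴ / (1.42×10⁻⁴ × 0.693) = 7.73 m/s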